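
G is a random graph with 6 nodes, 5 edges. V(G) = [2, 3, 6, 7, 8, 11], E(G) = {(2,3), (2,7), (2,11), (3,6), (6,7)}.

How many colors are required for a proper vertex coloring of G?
χ(G) = 2

Clique number ω(G) = 2 (lower bound: χ ≥ ω).
The graph is bipartite (no odd cycle), so 2 colors suffice: χ(G) = 2.
A valid 2-coloring: color 1: [2, 6, 8]; color 2: [3, 7, 11].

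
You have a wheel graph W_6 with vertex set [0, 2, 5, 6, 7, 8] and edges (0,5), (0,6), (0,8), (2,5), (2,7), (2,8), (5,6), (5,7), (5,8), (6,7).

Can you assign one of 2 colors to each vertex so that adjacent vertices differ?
The clique on vertices [0, 5, 8] has size 3 > 2, so it alone needs 3 colors.

No, G is not 2-colorable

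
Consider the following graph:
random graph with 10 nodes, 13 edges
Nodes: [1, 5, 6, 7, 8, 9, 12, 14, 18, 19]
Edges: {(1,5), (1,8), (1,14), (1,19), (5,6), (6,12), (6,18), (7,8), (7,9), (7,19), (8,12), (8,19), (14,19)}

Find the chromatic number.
Clique number ω(G) = 3 (lower bound: χ ≥ ω).
The clique on [1, 8, 19] has size 3, forcing χ ≥ 3, and the coloring below uses 3 colors, so χ(G) = 3.
A valid 3-coloring: color 1: [6, 8, 9, 14]; color 2: [5, 12, 18, 19]; color 3: [1, 7].

χ(G) = 3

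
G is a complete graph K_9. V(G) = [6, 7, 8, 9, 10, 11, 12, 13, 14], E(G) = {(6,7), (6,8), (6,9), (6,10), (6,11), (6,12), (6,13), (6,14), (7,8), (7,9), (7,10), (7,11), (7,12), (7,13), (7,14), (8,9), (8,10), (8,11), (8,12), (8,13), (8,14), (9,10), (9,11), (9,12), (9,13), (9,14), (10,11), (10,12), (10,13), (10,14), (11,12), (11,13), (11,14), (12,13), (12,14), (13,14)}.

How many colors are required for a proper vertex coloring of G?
χ(G) = 9

Clique number ω(G) = 9 (lower bound: χ ≥ ω).
The clique on [6, 7, 8, 9, 10, 11, 12, 13, 14] has size 9, forcing χ ≥ 9, and the coloring below uses 9 colors, so χ(G) = 9.
A valid 9-coloring: color 1: [7]; color 2: [14]; color 3: [10]; color 4: [6]; color 5: [12]; color 6: [8]; color 7: [9]; color 8: [13]; color 9: [11].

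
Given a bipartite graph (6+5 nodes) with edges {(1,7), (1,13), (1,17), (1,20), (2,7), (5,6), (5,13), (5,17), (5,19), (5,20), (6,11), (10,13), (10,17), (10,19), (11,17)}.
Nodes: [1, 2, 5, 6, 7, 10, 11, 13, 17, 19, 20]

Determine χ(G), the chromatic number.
Clique number ω(G) = 2 (lower bound: χ ≥ ω).
The graph is bipartite (no odd cycle), so 2 colors suffice: χ(G) = 2.
A valid 2-coloring: color 1: [1, 2, 5, 10, 11]; color 2: [6, 7, 13, 17, 19, 20].

χ(G) = 2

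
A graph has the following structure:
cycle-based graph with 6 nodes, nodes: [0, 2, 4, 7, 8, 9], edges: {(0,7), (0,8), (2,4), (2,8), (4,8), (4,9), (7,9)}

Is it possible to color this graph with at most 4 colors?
A valid 4-coloring: color 1: [0, 4]; color 2: [7, 8]; color 3: [2, 9].
(χ(G) = 3 ≤ 4.)

Yes, G is 4-colorable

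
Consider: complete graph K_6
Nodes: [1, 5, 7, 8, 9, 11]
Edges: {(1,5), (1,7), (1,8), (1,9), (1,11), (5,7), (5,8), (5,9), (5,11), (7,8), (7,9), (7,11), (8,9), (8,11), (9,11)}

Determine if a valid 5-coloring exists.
The clique on vertices [1, 5, 7, 8, 9, 11] has size 6 > 5, so it alone needs 6 colors.

No, G is not 5-colorable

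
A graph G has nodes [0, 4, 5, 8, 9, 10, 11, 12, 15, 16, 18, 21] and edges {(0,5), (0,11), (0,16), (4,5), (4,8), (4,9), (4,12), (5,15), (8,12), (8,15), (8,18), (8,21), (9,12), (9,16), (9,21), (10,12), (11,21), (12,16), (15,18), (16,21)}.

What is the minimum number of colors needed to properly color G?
Clique number ω(G) = 3 (lower bound: χ ≥ ω).
The clique on [8, 15, 18] has size 3, forcing χ ≥ 3, and the coloring below uses 3 colors, so χ(G) = 3.
A valid 3-coloring: color 1: [0, 8, 9, 10]; color 2: [5, 12, 18, 21]; color 3: [4, 11, 15, 16].

χ(G) = 3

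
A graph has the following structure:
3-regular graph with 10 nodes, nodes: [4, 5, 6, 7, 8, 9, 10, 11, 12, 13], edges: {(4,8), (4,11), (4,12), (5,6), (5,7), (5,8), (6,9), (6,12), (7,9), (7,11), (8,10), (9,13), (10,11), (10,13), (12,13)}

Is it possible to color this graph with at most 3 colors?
A valid 3-coloring: color 1: [7, 8, 12]; color 2: [4, 5, 9, 10]; color 3: [6, 11, 13].
(χ(G) = 3 ≤ 3.)

Yes, G is 3-colorable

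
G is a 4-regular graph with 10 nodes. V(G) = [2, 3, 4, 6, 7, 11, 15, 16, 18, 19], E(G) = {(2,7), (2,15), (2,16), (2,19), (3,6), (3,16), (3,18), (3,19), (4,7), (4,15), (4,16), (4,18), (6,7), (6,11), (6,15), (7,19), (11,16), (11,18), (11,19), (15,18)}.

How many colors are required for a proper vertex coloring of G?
Clique number ω(G) = 3 (lower bound: χ ≥ ω).
The clique on [2, 7, 19] has size 3, forcing χ ≥ 3, and the coloring below uses 3 colors, so χ(G) = 3.
A valid 3-coloring: color 1: [3, 7, 11, 15]; color 2: [6, 16, 18, 19]; color 3: [2, 4].

χ(G) = 3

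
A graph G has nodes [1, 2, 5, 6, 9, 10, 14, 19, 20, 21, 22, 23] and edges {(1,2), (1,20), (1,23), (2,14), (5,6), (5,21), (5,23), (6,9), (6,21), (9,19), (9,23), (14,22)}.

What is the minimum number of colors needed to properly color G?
Clique number ω(G) = 3 (lower bound: χ ≥ ω).
The clique on [5, 6, 21] has size 3, forcing χ ≥ 3, and the coloring below uses 3 colors, so χ(G) = 3.
A valid 3-coloring: color 1: [1, 5, 9, 10, 14]; color 2: [2, 6, 19, 20, 22, 23]; color 3: [21].

χ(G) = 3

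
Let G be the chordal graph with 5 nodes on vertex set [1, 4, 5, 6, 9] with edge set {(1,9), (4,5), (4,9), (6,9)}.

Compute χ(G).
Clique number ω(G) = 2 (lower bound: χ ≥ ω).
The graph is bipartite (no odd cycle), so 2 colors suffice: χ(G) = 2.
A valid 2-coloring: color 1: [5, 9]; color 2: [1, 4, 6].

χ(G) = 2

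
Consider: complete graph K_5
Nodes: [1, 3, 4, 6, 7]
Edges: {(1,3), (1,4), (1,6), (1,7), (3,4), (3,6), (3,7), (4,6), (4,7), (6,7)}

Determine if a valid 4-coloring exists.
No, G is not 4-colorable

The clique on vertices [1, 3, 4, 6, 7] has size 5 > 4, so it alone needs 5 colors.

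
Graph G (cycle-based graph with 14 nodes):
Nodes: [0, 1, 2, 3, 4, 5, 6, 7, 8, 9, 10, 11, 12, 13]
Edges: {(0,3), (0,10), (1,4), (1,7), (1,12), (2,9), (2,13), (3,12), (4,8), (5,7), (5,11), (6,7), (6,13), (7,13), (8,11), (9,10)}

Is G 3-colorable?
Yes, G is 3-colorable

A valid 3-coloring: color 1: [0, 4, 7, 9, 11, 12]; color 2: [1, 3, 5, 8, 10, 13]; color 3: [2, 6].
(χ(G) = 3 ≤ 3.)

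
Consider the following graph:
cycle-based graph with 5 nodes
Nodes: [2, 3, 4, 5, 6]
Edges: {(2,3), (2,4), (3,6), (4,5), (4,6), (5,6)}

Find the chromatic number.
χ(G) = 3

Clique number ω(G) = 3 (lower bound: χ ≥ ω).
The clique on [4, 5, 6] has size 3, forcing χ ≥ 3, and the coloring below uses 3 colors, so χ(G) = 3.
A valid 3-coloring: color 1: [2, 6]; color 2: [3, 4]; color 3: [5].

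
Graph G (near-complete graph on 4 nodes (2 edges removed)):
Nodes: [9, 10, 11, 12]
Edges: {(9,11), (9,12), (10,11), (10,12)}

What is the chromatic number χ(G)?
χ(G) = 2

Clique number ω(G) = 2 (lower bound: χ ≥ ω).
The graph is bipartite (no odd cycle), so 2 colors suffice: χ(G) = 2.
A valid 2-coloring: color 1: [9, 10]; color 2: [11, 12].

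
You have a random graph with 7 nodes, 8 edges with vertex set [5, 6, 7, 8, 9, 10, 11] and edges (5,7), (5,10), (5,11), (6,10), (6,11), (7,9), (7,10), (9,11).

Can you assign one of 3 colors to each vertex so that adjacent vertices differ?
A valid 3-coloring: color 1: [5, 6, 8, 9]; color 2: [10, 11]; color 3: [7].
(χ(G) = 3 ≤ 3.)

Yes, G is 3-colorable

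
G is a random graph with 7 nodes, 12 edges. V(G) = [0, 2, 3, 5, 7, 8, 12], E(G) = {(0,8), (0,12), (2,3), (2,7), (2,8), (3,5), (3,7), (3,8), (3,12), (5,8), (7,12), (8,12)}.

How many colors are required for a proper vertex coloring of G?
χ(G) = 3

Clique number ω(G) = 3 (lower bound: χ ≥ ω).
The clique on [0, 8, 12] has size 3, forcing χ ≥ 3, and the coloring below uses 3 colors, so χ(G) = 3.
A valid 3-coloring: color 1: [7, 8]; color 2: [0, 3]; color 3: [2, 5, 12].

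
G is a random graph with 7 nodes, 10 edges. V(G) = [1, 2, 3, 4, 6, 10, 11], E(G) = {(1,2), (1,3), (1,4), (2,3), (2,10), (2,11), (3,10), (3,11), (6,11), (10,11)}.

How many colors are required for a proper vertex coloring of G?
Clique number ω(G) = 4 (lower bound: χ ≥ ω).
The clique on [2, 3, 10, 11] has size 4, forcing χ ≥ 4, and the coloring below uses 4 colors, so χ(G) = 4.
A valid 4-coloring: color 1: [1, 11]; color 2: [2, 4, 6]; color 3: [3]; color 4: [10].

χ(G) = 4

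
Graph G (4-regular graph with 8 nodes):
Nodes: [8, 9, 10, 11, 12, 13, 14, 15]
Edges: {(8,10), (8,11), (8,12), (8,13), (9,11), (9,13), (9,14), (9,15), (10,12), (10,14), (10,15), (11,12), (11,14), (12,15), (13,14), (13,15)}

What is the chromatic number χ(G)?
Clique number ω(G) = 3 (lower bound: χ ≥ ω).
The clique on [8, 10, 12] has size 3, forcing χ ≥ 3, and the coloring below uses 3 colors, so χ(G) = 3.
A valid 3-coloring: color 1: [9, 12]; color 2: [8, 14, 15]; color 3: [10, 11, 13].

χ(G) = 3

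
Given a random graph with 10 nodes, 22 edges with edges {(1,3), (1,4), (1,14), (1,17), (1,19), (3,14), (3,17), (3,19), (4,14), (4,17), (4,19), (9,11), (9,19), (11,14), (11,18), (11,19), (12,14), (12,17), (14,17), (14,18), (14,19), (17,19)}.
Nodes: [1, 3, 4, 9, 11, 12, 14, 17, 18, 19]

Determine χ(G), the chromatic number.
Clique number ω(G) = 5 (lower bound: χ ≥ ω).
The clique on [1, 3, 14, 17, 19] has size 5, forcing χ ≥ 5, and the coloring below uses 5 colors, so χ(G) = 5.
A valid 5-coloring: color 1: [9, 14]; color 2: [12, 18, 19]; color 3: [11, 17]; color 4: [1]; color 5: [3, 4].

χ(G) = 5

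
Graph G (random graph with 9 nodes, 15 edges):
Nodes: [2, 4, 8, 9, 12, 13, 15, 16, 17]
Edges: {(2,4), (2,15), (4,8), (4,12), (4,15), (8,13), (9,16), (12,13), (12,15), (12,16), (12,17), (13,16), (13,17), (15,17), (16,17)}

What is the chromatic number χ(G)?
Clique number ω(G) = 4 (lower bound: χ ≥ ω).
The clique on [12, 13, 16, 17] has size 4, forcing χ ≥ 4, and the coloring below uses 4 colors, so χ(G) = 4.
A valid 4-coloring: color 1: [2, 8, 9, 12]; color 2: [15, 16]; color 3: [4, 13]; color 4: [17].

χ(G) = 4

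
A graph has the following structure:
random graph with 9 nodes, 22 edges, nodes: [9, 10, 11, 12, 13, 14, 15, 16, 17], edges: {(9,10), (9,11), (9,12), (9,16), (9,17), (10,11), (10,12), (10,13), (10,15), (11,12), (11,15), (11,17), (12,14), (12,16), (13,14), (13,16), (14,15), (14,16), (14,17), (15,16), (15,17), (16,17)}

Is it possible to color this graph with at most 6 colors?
A valid 6-coloring: color 1: [11, 16]; color 2: [9, 14]; color 3: [10, 17]; color 4: [12, 13, 15].
(χ(G) = 4 ≤ 6.)

Yes, G is 6-colorable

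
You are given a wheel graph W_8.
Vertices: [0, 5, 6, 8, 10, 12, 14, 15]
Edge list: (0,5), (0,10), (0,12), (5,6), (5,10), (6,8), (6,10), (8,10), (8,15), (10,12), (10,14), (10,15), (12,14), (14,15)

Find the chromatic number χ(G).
χ(G) = 4

Clique number ω(G) = 3 (lower bound: χ ≥ ω).
Odd cycle [8, 6, 5, 0, 12, 14, 15] needs 3 colors (χ ≥ 3).
Vertex 10 is adjacent to every vertex of [0, 5, 6, 8, 12, 14, 15], which already need 3 colors among themselves, so 10 needs a new color (χ ≥ 4).
The coloring below uses 4 colors, so χ(G) = 4.
A valid 4-coloring: color 1: [10]; color 2: [5, 8, 14]; color 3: [0, 6, 15]; color 4: [12].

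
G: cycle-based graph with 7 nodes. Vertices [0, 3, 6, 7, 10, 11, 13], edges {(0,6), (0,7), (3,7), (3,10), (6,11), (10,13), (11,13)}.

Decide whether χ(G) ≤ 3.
Yes, G is 3-colorable

A valid 3-coloring: color 1: [3, 6, 13]; color 2: [0, 10, 11]; color 3: [7].
(χ(G) = 3 ≤ 3.)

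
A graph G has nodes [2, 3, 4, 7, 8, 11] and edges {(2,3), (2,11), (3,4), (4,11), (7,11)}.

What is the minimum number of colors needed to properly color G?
χ(G) = 2

Clique number ω(G) = 2 (lower bound: χ ≥ ω).
The graph is bipartite (no odd cycle), so 2 colors suffice: χ(G) = 2.
A valid 2-coloring: color 1: [3, 8, 11]; color 2: [2, 4, 7].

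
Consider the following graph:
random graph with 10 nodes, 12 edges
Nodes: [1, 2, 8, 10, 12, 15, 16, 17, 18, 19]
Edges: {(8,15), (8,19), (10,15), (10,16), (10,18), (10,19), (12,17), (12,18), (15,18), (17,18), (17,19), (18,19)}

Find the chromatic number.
Clique number ω(G) = 3 (lower bound: χ ≥ ω).
The clique on [17, 18, 19] has size 3, forcing χ ≥ 3, and the coloring below uses 3 colors, so χ(G) = 3.
A valid 3-coloring: color 1: [1, 2, 8, 16, 18]; color 2: [12, 15, 19]; color 3: [10, 17].

χ(G) = 3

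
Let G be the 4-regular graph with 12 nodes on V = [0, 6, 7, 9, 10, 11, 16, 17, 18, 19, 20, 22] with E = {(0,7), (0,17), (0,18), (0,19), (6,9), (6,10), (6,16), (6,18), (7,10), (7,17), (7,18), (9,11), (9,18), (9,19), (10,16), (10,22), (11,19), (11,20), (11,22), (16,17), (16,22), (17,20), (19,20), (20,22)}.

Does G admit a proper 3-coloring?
Yes, G is 3-colorable

A valid 3-coloring: color 1: [10, 11, 17, 18]; color 2: [6, 7, 19, 22]; color 3: [0, 9, 16, 20].
(χ(G) = 3 ≤ 3.)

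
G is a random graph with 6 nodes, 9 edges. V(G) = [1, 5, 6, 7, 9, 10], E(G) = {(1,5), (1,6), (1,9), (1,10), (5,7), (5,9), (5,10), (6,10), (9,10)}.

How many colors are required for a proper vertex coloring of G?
χ(G) = 4

Clique number ω(G) = 4 (lower bound: χ ≥ ω).
The clique on [1, 5, 9, 10] has size 4, forcing χ ≥ 4, and the coloring below uses 4 colors, so χ(G) = 4.
A valid 4-coloring: color 1: [7, 10]; color 2: [5, 6]; color 3: [1]; color 4: [9].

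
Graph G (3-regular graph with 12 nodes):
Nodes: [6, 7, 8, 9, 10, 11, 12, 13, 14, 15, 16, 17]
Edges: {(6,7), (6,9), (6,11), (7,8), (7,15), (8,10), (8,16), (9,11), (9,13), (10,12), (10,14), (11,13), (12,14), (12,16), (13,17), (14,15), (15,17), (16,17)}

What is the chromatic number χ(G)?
Clique number ω(G) = 3 (lower bound: χ ≥ ω).
The clique on [6, 9, 11] has size 3, forcing χ ≥ 3, and the coloring below uses 3 colors, so χ(G) = 3.
A valid 3-coloring: color 1: [7, 9, 14, 17]; color 2: [6, 8, 12, 13, 15]; color 3: [10, 11, 16].

χ(G) = 3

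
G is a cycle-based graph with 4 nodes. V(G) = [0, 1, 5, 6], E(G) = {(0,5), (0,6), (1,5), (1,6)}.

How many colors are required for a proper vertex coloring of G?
Clique number ω(G) = 2 (lower bound: χ ≥ ω).
The graph is bipartite (no odd cycle), so 2 colors suffice: χ(G) = 2.
A valid 2-coloring: color 1: [5, 6]; color 2: [0, 1].

χ(G) = 2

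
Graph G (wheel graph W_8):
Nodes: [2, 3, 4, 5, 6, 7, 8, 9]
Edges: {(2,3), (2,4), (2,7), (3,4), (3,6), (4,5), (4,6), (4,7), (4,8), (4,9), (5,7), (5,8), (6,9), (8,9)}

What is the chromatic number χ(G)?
Clique number ω(G) = 3 (lower bound: χ ≥ ω).
Odd cycle [2, 3, 6, 9, 8, 5, 7] needs 3 colors (χ ≥ 3).
Vertex 4 is adjacent to every vertex of [2, 3, 5, 6, 7, 8, 9], which already need 3 colors among themselves, so 4 needs a new color (χ ≥ 4).
The coloring below uses 4 colors, so χ(G) = 4.
A valid 4-coloring: color 1: [4]; color 2: [2, 5, 6]; color 3: [3, 7, 9]; color 4: [8].

χ(G) = 4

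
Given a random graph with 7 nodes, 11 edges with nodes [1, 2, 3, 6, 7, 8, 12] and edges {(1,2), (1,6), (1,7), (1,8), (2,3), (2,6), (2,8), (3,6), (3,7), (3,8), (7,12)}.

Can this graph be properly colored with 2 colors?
No, G is not 2-colorable

The clique on vertices [1, 2, 8] has size 3 > 2, so it alone needs 3 colors.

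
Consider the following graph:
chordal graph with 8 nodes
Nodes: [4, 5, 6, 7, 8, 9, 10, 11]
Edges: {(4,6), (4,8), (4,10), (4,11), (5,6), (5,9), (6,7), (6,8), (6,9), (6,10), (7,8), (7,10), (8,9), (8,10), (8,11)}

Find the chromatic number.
χ(G) = 4

Clique number ω(G) = 4 (lower bound: χ ≥ ω).
The clique on [4, 6, 8, 10] has size 4, forcing χ ≥ 4, and the coloring below uses 4 colors, so χ(G) = 4.
A valid 4-coloring: color 1: [6, 11]; color 2: [5, 8]; color 3: [9, 10]; color 4: [4, 7].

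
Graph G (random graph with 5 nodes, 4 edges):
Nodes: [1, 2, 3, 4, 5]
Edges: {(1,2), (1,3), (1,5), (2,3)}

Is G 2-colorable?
The clique on vertices [1, 2, 3] has size 3 > 2, so it alone needs 3 colors.

No, G is not 2-colorable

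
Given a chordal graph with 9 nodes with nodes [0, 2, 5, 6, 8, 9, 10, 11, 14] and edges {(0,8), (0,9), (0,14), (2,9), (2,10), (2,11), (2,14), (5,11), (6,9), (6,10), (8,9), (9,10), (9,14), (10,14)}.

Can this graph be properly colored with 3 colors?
No, G is not 3-colorable

The clique on vertices [2, 9, 10, 14] has size 4 > 3, so it alone needs 4 colors.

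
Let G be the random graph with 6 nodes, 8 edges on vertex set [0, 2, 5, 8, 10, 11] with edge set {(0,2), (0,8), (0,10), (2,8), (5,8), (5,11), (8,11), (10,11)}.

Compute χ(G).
Clique number ω(G) = 3 (lower bound: χ ≥ ω).
The clique on [0, 2, 8] has size 3, forcing χ ≥ 3, and the coloring below uses 3 colors, so χ(G) = 3.
A valid 3-coloring: color 1: [8, 10]; color 2: [0, 11]; color 3: [2, 5].

χ(G) = 3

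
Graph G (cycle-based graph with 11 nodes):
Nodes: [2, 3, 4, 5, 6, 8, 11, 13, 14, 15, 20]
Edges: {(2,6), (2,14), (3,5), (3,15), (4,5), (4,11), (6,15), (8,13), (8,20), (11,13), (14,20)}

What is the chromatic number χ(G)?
Clique number ω(G) = 2 (lower bound: χ ≥ ω).
Odd cycle [5, 4, 11, 13, 8, 20, 14, 2, 6, 15, 3] needs 3 colors (χ ≥ 3).
The coloring below uses 3 colors, so χ(G) = 3.
A valid 3-coloring: color 1: [5, 8, 11, 14, 15]; color 2: [2, 3, 4, 13, 20]; color 3: [6].

χ(G) = 3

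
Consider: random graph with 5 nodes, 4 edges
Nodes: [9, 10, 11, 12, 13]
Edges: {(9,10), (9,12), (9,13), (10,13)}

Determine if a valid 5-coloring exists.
A valid 5-coloring: color 1: [9, 11]; color 2: [12, 13]; color 3: [10].
(χ(G) = 3 ≤ 5.)

Yes, G is 5-colorable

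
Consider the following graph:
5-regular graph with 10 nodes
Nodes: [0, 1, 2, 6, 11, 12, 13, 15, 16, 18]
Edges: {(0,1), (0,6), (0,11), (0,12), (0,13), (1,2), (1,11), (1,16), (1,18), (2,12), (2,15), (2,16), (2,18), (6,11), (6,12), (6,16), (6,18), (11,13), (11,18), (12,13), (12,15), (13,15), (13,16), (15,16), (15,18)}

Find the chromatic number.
Clique number ω(G) = 3 (lower bound: χ ≥ ω).
Suppose a proper 3-coloring c exists. The clique [0, 1, 11] takes 3 distinct colors; by symmetry let c(0) = 1, c(1) = 2, c(11) = 3.
- Vertex 6: neighbors [0, 11] already have colors [1, 3] ⇒ c(6) = 2.
- Vertex 12: neighbors [0, 6] already have colors [1, 2] ⇒ c(12) = 3.
- Vertex 2: neighbors [1, 12] already have colors [2, 3] ⇒ c(2) = 1.
- Vertex 18: neighbors [2, 1, 11] already have colors [1, 2, 3] — all 3 colors blocked. Contradiction.
The forced assignments end in a contradiction, so G has no proper 3-coloring (χ ≥ 4).
The coloring below uses 4 colors, so χ(G) = 4.
A valid 4-coloring: color 1: [11, 15]; color 2: [2, 6, 13]; color 3: [0, 16, 18]; color 4: [1, 12].

χ(G) = 4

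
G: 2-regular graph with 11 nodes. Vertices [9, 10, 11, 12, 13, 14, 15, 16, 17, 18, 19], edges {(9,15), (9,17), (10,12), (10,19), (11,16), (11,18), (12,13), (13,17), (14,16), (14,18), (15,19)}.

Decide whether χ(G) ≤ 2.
No, G is not 2-colorable

Odd cycle [12, 10, 19, 15, 9, 17, 13] needs 3 colors (χ ≥ 3).
Hence χ(G) ≥ 3 > 2, so no proper 2-coloring exists.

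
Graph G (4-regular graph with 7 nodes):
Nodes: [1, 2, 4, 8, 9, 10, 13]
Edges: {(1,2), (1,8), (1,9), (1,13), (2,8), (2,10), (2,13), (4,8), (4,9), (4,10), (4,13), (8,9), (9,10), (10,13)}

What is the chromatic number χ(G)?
χ(G) = 4

Clique number ω(G) = 3 (lower bound: χ ≥ ω).
Suppose a proper 3-coloring c exists. The clique [1, 2, 8] takes 3 distinct colors; by symmetry let c(1) = 1, c(2) = 2, c(8) = 3.
- Vertex 9: neighbors [1, 8] already have colors [1, 3] ⇒ c(9) = 2.
- Vertex 4: neighbors [9, 8] already have colors [2, 3] ⇒ c(4) = 1.
- Vertex 10: neighbors [4, 2] already have colors [1, 2] ⇒ c(10) = 3.
- Vertex 13: neighbors [1, 2, 10] already have colors [1, 2, 3] — all 3 colors blocked. Contradiction.
The forced assignments end in a contradiction, so G has no proper 3-coloring (χ ≥ 4).
The coloring below uses 4 colors, so χ(G) = 4.
A valid 4-coloring: color 1: [8, 10]; color 2: [2, 4]; color 3: [9, 13]; color 4: [1].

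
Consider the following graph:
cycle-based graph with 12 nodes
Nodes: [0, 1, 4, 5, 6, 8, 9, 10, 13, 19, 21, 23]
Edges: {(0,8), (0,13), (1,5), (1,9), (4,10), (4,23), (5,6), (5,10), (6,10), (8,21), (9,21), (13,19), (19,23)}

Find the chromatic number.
Clique number ω(G) = 3 (lower bound: χ ≥ ω).
The clique on [5, 6, 10] has size 3, forcing χ ≥ 3, and the coloring below uses 3 colors, so χ(G) = 3.
A valid 3-coloring: color 1: [1, 8, 10, 13, 23]; color 2: [0, 4, 5, 19, 21]; color 3: [6, 9].

χ(G) = 3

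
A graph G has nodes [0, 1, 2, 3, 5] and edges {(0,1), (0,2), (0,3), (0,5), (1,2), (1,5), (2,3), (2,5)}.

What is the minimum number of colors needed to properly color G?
χ(G) = 4

Clique number ω(G) = 4 (lower bound: χ ≥ ω).
The clique on [0, 1, 2, 5] has size 4, forcing χ ≥ 4, and the coloring below uses 4 colors, so χ(G) = 4.
A valid 4-coloring: color 1: [0]; color 2: [2]; color 3: [1, 3]; color 4: [5].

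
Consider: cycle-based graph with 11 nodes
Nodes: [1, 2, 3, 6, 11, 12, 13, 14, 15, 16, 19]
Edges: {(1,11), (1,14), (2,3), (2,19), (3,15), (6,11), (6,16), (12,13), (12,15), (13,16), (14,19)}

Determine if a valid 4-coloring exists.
A valid 4-coloring: color 1: [1, 3, 12, 16, 19]; color 2: [2, 6, 13, 14, 15]; color 3: [11].
(χ(G) = 3 ≤ 4.)

Yes, G is 4-colorable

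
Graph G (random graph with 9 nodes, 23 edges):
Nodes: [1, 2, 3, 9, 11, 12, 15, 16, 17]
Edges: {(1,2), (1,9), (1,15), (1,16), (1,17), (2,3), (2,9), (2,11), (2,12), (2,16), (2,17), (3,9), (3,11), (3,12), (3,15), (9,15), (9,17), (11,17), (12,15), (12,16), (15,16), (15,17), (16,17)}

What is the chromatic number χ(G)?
Clique number ω(G) = 4 (lower bound: χ ≥ ω).
The clique on [1, 2, 16, 17] has size 4, forcing χ ≥ 4, and the coloring below uses 4 colors, so χ(G) = 4.
A valid 4-coloring: color 1: [2, 15]; color 2: [3, 17]; color 3: [9, 11, 16]; color 4: [1, 12].

χ(G) = 4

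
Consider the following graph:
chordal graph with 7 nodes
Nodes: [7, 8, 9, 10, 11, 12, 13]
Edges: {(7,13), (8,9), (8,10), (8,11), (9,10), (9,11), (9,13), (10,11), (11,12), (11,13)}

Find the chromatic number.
Clique number ω(G) = 4 (lower bound: χ ≥ ω).
The clique on [8, 9, 10, 11] has size 4, forcing χ ≥ 4, and the coloring below uses 4 colors, so χ(G) = 4.
A valid 4-coloring: color 1: [7, 11]; color 2: [9, 12]; color 3: [8, 13]; color 4: [10].

χ(G) = 4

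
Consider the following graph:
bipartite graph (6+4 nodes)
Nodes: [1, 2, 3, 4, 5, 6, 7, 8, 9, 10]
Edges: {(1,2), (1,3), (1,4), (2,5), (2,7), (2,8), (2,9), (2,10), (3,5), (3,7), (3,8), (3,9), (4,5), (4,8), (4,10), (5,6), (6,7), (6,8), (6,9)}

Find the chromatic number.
χ(G) = 2

Clique number ω(G) = 2 (lower bound: χ ≥ ω).
The graph is bipartite (no odd cycle), so 2 colors suffice: χ(G) = 2.
A valid 2-coloring: color 1: [2, 3, 4, 6]; color 2: [1, 5, 7, 8, 9, 10].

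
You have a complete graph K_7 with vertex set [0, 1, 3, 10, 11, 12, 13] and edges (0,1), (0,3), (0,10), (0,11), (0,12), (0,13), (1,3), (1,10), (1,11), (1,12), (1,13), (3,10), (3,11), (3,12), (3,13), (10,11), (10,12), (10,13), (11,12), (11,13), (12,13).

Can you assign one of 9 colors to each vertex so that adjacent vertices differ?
A valid 9-coloring: color 1: [0]; color 2: [13]; color 3: [11]; color 4: [3]; color 5: [10]; color 6: [1]; color 7: [12].
(χ(G) = 7 ≤ 9.)

Yes, G is 9-colorable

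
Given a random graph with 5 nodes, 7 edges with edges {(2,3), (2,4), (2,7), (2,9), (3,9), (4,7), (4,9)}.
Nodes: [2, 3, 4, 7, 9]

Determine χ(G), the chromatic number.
χ(G) = 3

Clique number ω(G) = 3 (lower bound: χ ≥ ω).
The clique on [2, 3, 9] has size 3, forcing χ ≥ 3, and the coloring below uses 3 colors, so χ(G) = 3.
A valid 3-coloring: color 1: [2]; color 2: [7, 9]; color 3: [3, 4].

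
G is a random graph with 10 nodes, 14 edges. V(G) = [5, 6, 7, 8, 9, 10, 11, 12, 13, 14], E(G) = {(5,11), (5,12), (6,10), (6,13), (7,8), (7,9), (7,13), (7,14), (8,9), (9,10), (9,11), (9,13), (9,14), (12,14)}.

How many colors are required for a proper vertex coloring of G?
Clique number ω(G) = 3 (lower bound: χ ≥ ω).
The clique on [7, 8, 9] has size 3, forcing χ ≥ 3, and the coloring below uses 3 colors, so χ(G) = 3.
A valid 3-coloring: color 1: [6, 9, 12]; color 2: [7, 10, 11]; color 3: [5, 8, 13, 14].

χ(G) = 3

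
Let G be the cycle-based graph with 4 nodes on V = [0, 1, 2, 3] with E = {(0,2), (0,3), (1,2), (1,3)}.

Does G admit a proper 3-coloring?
A valid 3-coloring: color 1: [2, 3]; color 2: [0, 1].
(χ(G) = 2 ≤ 3.)

Yes, G is 3-colorable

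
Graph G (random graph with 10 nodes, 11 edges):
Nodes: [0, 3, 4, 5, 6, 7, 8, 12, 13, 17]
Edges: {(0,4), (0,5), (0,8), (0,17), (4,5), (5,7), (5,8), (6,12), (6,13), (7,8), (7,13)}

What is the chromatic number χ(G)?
Clique number ω(G) = 3 (lower bound: χ ≥ ω).
The clique on [0, 5, 8] has size 3, forcing χ ≥ 3, and the coloring below uses 3 colors, so χ(G) = 3.
A valid 3-coloring: color 1: [3, 5, 12, 13, 17]; color 2: [0, 6, 7]; color 3: [4, 8].

χ(G) = 3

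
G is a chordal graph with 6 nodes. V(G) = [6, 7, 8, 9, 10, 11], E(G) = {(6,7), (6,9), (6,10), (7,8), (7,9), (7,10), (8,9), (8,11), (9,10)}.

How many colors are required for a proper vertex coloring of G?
Clique number ω(G) = 4 (lower bound: χ ≥ ω).
The clique on [6, 7, 9, 10] has size 4, forcing χ ≥ 4, and the coloring below uses 4 colors, so χ(G) = 4.
A valid 4-coloring: color 1: [7, 11]; color 2: [9]; color 3: [6, 8]; color 4: [10].

χ(G) = 4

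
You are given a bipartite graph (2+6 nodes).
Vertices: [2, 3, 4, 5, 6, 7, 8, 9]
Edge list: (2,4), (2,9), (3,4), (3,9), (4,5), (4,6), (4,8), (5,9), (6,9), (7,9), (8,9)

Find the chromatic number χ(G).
χ(G) = 2

Clique number ω(G) = 2 (lower bound: χ ≥ ω).
The graph is bipartite (no odd cycle), so 2 colors suffice: χ(G) = 2.
A valid 2-coloring: color 1: [4, 9]; color 2: [2, 3, 5, 6, 7, 8].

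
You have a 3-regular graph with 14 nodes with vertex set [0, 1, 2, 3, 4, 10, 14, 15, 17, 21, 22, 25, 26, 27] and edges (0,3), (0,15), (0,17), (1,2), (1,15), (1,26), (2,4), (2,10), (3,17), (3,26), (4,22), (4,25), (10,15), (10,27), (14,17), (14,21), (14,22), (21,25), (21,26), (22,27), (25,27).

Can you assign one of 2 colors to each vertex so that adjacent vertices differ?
The clique on vertices [0, 3, 17] has size 3 > 2, so it alone needs 3 colors.

No, G is not 2-colorable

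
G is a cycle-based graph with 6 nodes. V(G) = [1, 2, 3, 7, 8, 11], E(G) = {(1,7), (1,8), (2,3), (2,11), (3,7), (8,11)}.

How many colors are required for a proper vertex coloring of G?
Clique number ω(G) = 2 (lower bound: χ ≥ ω).
The graph is bipartite (no odd cycle), so 2 colors suffice: χ(G) = 2.
A valid 2-coloring: color 1: [2, 7, 8]; color 2: [1, 3, 11].

χ(G) = 2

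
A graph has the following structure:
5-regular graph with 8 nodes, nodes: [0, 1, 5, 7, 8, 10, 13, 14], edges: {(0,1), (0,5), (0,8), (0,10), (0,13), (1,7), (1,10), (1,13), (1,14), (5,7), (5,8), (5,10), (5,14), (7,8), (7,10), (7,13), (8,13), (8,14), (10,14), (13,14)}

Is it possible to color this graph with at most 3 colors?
No, G is not 3-colorable

Odd cycle [13, 1, 10, 5, 8] needs 3 colors (χ ≥ 3).
Vertex 0 is adjacent to every vertex of [1, 5, 8, 10, 13], which already need 3 colors among themselves, so 0 needs a new color (χ ≥ 4).
Hence χ(G) ≥ 4 > 3, so no proper 3-coloring exists.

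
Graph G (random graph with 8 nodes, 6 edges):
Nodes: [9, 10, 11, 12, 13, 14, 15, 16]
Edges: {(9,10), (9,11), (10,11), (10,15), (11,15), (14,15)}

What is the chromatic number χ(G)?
Clique number ω(G) = 3 (lower bound: χ ≥ ω).
The clique on [9, 10, 11] has size 3, forcing χ ≥ 3, and the coloring below uses 3 colors, so χ(G) = 3.
A valid 3-coloring: color 1: [11, 12, 13, 14, 16]; color 2: [10]; color 3: [9, 15].

χ(G) = 3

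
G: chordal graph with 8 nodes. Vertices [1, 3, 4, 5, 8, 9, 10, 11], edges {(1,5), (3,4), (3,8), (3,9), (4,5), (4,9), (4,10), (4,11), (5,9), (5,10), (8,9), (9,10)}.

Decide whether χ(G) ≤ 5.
Yes, G is 5-colorable

A valid 5-coloring: color 1: [1, 4, 8]; color 2: [9, 11]; color 3: [3, 5]; color 4: [10].
(χ(G) = 4 ≤ 5.)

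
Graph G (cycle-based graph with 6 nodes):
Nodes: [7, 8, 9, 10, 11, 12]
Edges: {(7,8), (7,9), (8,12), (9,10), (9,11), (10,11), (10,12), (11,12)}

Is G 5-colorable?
Yes, G is 5-colorable

A valid 5-coloring: color 1: [9, 12]; color 2: [8, 10]; color 3: [7, 11].
(χ(G) = 3 ≤ 5.)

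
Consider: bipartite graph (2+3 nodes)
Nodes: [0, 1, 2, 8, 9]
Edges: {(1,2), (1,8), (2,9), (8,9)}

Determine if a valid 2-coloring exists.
A valid 2-coloring: color 1: [0, 1, 9]; color 2: [2, 8].
(χ(G) = 2 ≤ 2.)

Yes, G is 2-colorable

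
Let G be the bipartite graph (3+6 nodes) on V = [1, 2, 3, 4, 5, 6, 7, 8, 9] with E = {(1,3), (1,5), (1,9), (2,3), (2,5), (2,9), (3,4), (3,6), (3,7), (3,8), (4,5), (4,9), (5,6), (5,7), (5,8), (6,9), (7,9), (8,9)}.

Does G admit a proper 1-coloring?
No, G is not 1-colorable

Edge (1,9) forces its endpoints to differ, so 1 color is not enough.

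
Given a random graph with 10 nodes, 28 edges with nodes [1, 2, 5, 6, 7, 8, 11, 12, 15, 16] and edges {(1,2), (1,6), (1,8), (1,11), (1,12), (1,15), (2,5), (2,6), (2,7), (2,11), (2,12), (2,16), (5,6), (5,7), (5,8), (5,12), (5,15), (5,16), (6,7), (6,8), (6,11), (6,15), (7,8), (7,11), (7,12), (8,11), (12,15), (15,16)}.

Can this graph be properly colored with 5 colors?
Yes, G is 5-colorable

A valid 5-coloring: color 1: [2, 8, 15]; color 2: [6, 12, 16]; color 3: [5, 11]; color 4: [1, 7].
(χ(G) = 4 ≤ 5.)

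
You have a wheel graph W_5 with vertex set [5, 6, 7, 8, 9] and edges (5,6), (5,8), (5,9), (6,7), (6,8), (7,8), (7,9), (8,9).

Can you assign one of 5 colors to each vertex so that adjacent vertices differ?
A valid 5-coloring: color 1: [8]; color 2: [6, 9]; color 3: [5, 7].
(χ(G) = 3 ≤ 5.)

Yes, G is 5-colorable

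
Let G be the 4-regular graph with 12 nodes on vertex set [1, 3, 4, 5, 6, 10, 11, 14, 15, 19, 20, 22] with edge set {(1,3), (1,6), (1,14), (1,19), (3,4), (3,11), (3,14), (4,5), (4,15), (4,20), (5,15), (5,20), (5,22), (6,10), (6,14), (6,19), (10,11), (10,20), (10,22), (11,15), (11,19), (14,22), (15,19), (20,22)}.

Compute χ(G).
Clique number ω(G) = 3 (lower bound: χ ≥ ω).
The clique on [1, 6, 19] has size 3, forcing χ ≥ 3, and the coloring below uses 3 colors, so χ(G) = 3.
A valid 3-coloring: color 1: [5, 10, 14, 19]; color 2: [3, 6, 15, 20]; color 3: [1, 4, 11, 22].

χ(G) = 3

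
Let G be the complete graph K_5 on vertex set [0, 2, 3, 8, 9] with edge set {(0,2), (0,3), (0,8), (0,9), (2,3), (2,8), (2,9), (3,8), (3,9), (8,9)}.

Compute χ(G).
Clique number ω(G) = 5 (lower bound: χ ≥ ω).
The clique on [0, 2, 3, 8, 9] has size 5, forcing χ ≥ 5, and the coloring below uses 5 colors, so χ(G) = 5.
A valid 5-coloring: color 1: [0]; color 2: [2]; color 3: [9]; color 4: [8]; color 5: [3].

χ(G) = 5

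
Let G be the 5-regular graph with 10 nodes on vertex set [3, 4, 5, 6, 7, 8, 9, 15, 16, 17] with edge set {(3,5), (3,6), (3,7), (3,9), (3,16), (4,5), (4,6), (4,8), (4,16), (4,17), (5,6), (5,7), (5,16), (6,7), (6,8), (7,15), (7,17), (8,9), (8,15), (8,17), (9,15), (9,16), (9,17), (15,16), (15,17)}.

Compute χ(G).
χ(G) = 4

Clique number ω(G) = 4 (lower bound: χ ≥ ω).
The clique on [3, 5, 6, 7] has size 4, forcing χ ≥ 4, and the coloring below uses 4 colors, so χ(G) = 4.
A valid 4-coloring: color 1: [3, 4, 15]; color 2: [6, 16, 17]; color 3: [5, 8]; color 4: [7, 9].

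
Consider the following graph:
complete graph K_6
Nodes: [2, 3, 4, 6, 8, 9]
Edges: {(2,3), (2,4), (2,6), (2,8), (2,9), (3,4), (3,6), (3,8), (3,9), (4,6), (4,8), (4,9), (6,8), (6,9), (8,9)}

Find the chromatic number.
Clique number ω(G) = 6 (lower bound: χ ≥ ω).
The clique on [2, 3, 4, 6, 8, 9] has size 6, forcing χ ≥ 6, and the coloring below uses 6 colors, so χ(G) = 6.
A valid 6-coloring: color 1: [2]; color 2: [3]; color 3: [4]; color 4: [9]; color 5: [8]; color 6: [6].

χ(G) = 6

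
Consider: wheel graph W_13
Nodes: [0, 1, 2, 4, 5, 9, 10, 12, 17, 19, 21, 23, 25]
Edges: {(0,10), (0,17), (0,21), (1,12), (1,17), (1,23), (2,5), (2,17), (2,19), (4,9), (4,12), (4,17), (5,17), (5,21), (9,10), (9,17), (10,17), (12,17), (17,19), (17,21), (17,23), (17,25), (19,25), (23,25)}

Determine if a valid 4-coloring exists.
A valid 4-coloring: color 1: [17]; color 2: [1, 2, 4, 10, 21, 25]; color 3: [0, 5, 9, 12, 19, 23].
(χ(G) = 3 ≤ 4.)

Yes, G is 4-colorable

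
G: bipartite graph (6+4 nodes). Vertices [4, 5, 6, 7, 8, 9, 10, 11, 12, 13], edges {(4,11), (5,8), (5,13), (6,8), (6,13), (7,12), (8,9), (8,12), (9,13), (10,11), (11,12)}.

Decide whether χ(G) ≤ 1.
Edge (4,11) forces its endpoints to differ, so 1 color is not enough.

No, G is not 1-colorable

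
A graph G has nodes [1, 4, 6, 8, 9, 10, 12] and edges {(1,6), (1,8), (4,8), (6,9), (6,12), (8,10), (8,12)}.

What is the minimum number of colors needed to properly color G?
Clique number ω(G) = 2 (lower bound: χ ≥ ω).
The graph is bipartite (no odd cycle), so 2 colors suffice: χ(G) = 2.
A valid 2-coloring: color 1: [6, 8]; color 2: [1, 4, 9, 10, 12].

χ(G) = 2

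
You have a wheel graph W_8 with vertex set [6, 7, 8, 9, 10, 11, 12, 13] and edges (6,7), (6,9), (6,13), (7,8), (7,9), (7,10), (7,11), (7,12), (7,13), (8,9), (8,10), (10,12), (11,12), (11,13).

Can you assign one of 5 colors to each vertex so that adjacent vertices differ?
A valid 5-coloring: color 1: [7]; color 2: [6, 8, 12]; color 3: [9, 10, 11]; color 4: [13].
(χ(G) = 4 ≤ 5.)

Yes, G is 5-colorable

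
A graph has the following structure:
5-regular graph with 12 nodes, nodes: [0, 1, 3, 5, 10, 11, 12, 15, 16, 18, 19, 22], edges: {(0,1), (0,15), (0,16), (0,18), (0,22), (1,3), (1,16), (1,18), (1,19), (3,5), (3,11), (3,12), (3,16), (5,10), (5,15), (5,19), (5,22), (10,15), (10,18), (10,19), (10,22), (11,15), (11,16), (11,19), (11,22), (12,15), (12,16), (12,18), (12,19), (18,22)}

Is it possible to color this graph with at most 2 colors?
The clique on vertices [0, 1, 16] has size 3 > 2, so it alone needs 3 colors.

No, G is not 2-colorable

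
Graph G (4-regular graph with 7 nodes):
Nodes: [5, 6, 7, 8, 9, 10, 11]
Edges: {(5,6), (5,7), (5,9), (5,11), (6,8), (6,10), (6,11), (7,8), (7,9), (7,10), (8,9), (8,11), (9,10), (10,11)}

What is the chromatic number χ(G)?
Clique number ω(G) = 3 (lower bound: χ ≥ ω).
The clique on [7, 8, 9] has size 3, forcing χ ≥ 3, and the coloring below uses 3 colors, so χ(G) = 3.
A valid 3-coloring: color 1: [6, 9]; color 2: [7, 11]; color 3: [5, 8, 10].

χ(G) = 3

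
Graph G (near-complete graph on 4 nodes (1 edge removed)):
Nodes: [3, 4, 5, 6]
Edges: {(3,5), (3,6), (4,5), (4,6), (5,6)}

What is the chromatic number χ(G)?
χ(G) = 3

Clique number ω(G) = 3 (lower bound: χ ≥ ω).
The clique on [3, 5, 6] has size 3, forcing χ ≥ 3, and the coloring below uses 3 colors, so χ(G) = 3.
A valid 3-coloring: color 1: [5]; color 2: [6]; color 3: [3, 4].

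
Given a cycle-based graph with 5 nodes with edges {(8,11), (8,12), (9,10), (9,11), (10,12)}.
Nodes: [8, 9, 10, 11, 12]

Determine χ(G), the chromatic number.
Clique number ω(G) = 2 (lower bound: χ ≥ ω).
Odd cycle [11, 9, 10, 12, 8] needs 3 colors (χ ≥ 3).
The coloring below uses 3 colors, so χ(G) = 3.
A valid 3-coloring: color 1: [11, 12]; color 2: [8, 9]; color 3: [10].

χ(G) = 3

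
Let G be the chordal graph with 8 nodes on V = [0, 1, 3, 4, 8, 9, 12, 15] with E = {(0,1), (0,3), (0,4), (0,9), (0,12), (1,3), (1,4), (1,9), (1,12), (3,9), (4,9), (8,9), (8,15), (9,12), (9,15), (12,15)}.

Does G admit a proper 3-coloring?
No, G is not 3-colorable

The clique on vertices [0, 1, 3, 9] has size 4 > 3, so it alone needs 4 colors.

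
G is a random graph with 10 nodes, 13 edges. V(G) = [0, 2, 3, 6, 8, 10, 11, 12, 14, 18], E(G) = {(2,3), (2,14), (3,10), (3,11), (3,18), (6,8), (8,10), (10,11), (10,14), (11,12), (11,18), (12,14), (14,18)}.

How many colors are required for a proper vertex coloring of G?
Clique number ω(G) = 3 (lower bound: χ ≥ ω).
The clique on [3, 11, 18] has size 3, forcing χ ≥ 3, and the coloring below uses 3 colors, so χ(G) = 3.
A valid 3-coloring: color 1: [0, 3, 8, 14]; color 2: [2, 6, 10, 12, 18]; color 3: [11].

χ(G) = 3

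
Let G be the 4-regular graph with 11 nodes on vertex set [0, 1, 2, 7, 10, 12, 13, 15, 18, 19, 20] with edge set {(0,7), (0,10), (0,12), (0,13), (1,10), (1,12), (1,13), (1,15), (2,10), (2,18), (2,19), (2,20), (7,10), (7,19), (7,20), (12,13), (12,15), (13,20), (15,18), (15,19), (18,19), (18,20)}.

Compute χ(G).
χ(G) = 3

Clique number ω(G) = 3 (lower bound: χ ≥ ω).
The clique on [0, 7, 10] has size 3, forcing χ ≥ 3, and the coloring below uses 3 colors, so χ(G) = 3.
A valid 3-coloring: color 1: [0, 1, 19, 20]; color 2: [10, 12, 18]; color 3: [2, 7, 13, 15].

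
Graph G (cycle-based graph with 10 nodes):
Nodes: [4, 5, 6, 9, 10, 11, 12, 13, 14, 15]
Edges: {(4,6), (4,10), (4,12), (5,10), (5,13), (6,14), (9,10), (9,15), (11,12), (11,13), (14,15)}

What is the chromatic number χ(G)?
χ(G) = 2

Clique number ω(G) = 2 (lower bound: χ ≥ ω).
The graph is bipartite (no odd cycle), so 2 colors suffice: χ(G) = 2.
A valid 2-coloring: color 1: [4, 5, 9, 11, 14]; color 2: [6, 10, 12, 13, 15].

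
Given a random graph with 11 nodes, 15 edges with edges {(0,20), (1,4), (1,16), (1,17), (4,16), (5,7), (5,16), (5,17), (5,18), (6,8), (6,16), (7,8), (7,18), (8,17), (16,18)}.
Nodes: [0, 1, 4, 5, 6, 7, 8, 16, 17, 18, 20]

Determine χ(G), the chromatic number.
χ(G) = 3

Clique number ω(G) = 3 (lower bound: χ ≥ ω).
The clique on [5, 7, 18] has size 3, forcing χ ≥ 3, and the coloring below uses 3 colors, so χ(G) = 3.
A valid 3-coloring: color 1: [7, 16, 17, 20]; color 2: [0, 1, 5, 8]; color 3: [4, 6, 18].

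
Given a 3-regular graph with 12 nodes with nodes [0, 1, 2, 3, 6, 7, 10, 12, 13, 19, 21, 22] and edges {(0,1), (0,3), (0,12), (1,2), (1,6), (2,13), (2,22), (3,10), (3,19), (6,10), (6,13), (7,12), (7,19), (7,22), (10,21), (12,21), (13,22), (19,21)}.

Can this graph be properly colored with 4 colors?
A valid 4-coloring: color 1: [1, 3, 12, 13]; color 2: [0, 2, 6, 7, 21]; color 3: [10, 19, 22].
(χ(G) = 3 ≤ 4.)

Yes, G is 4-colorable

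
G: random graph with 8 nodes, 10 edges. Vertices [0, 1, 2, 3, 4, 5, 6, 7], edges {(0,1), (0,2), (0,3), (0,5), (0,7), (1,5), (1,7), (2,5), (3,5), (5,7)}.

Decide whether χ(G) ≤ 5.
Yes, G is 5-colorable

A valid 5-coloring: color 1: [0, 4, 6]; color 2: [5]; color 3: [2, 3, 7]; color 4: [1].
(χ(G) = 4 ≤ 5.)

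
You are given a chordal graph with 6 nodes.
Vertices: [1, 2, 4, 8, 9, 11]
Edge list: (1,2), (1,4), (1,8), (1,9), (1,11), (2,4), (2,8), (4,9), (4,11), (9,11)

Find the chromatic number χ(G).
χ(G) = 4

Clique number ω(G) = 4 (lower bound: χ ≥ ω).
The clique on [1, 4, 9, 11] has size 4, forcing χ ≥ 4, and the coloring below uses 4 colors, so χ(G) = 4.
A valid 4-coloring: color 1: [1]; color 2: [4, 8]; color 3: [2, 11]; color 4: [9].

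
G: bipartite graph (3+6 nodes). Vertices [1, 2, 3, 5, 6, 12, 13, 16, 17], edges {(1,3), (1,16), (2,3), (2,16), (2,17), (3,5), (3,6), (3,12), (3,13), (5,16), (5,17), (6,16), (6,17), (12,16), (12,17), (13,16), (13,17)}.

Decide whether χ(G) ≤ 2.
A valid 2-coloring: color 1: [3, 16, 17]; color 2: [1, 2, 5, 6, 12, 13].
(χ(G) = 2 ≤ 2.)

Yes, G is 2-colorable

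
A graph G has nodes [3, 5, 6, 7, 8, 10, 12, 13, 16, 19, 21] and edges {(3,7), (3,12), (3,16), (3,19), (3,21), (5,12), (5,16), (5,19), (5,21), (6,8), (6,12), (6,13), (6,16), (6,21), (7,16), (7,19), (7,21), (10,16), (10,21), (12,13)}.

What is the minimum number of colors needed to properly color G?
χ(G) = 3

Clique number ω(G) = 3 (lower bound: χ ≥ ω).
The clique on [3, 7, 16] has size 3, forcing χ ≥ 3, and the coloring below uses 3 colors, so χ(G) = 3.
A valid 3-coloring: color 1: [3, 5, 6, 10]; color 2: [8, 12, 16, 19, 21]; color 3: [7, 13].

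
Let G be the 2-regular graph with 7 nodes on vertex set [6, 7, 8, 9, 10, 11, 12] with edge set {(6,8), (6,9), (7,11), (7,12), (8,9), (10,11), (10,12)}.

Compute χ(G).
Clique number ω(G) = 3 (lower bound: χ ≥ ω).
The clique on [6, 8, 9] has size 3, forcing χ ≥ 3, and the coloring below uses 3 colors, so χ(G) = 3.
A valid 3-coloring: color 1: [7, 9, 10]; color 2: [8, 11, 12]; color 3: [6].

χ(G) = 3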